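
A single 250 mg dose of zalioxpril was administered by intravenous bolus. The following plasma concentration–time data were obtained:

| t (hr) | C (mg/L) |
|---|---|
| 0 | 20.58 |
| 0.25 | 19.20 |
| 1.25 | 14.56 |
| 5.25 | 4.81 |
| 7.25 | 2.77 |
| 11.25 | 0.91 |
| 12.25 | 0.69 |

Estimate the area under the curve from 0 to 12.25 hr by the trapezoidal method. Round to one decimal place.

Trapezoidal AUC_0→12.25:
  [0→0.25]: (20.58+19.20)/2 × 0.25 = 4.9725
  [0.25→1.25]: (19.20+14.56)/2 × 1 = 16.88
  [1.25→5.25]: (14.56+4.81)/2 × 4 = 38.74
  [5.25→7.25]: (4.81+2.77)/2 × 2 = 7.58
  [7.25→11.25]: (2.77+0.91)/2 × 4 = 7.36
  [11.25→12.25]: (0.91+0.69)/2 × 1 = 0.8
  Sum = 76.3325 mg/L·hr

AUC = 76.3 mg/L·hr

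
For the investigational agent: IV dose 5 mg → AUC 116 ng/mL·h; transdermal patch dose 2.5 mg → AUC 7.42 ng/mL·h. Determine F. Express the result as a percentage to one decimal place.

F = 12.8%

F = (AUC_ev / D_ev) / (AUC_iv / D_iv)
  = (7.42/2.5) / (116/5)
  = 2.968 / 23.2 = 0.1279
  = 12.79%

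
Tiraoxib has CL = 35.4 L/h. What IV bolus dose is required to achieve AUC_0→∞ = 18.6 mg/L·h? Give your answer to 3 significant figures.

Dose = 658 mg

Dose_iv = CL × AUC_0→∞
     = 35.4 × 18.6 = 658.44 mg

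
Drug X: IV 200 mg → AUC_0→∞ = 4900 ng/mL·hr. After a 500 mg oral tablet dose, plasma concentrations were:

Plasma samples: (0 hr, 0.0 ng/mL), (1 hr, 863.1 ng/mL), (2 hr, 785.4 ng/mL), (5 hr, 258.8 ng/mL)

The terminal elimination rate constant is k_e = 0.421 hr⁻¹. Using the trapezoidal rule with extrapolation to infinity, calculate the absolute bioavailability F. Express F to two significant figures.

F = 0.28

Trapezoidal AUC_0→5 (oral tablet):
  [0→1]: (0.0+863.1)/2 × 1 = 431.55
  [1→2]: (863.1+785.4)/2 × 1 = 824.25
  [2→5]: (785.4+258.8)/2 × 3 = 1566.3
  Sum = 2822.1 ng/mL·hr
Tail: C_last/k_e = 258.8/0.421 = 614.727
AUC_0→∞ (oral tablet) = 2822.1 + 614.727 = 3436.827 ng/mL·hr
F = (AUC_ev/D_ev)/(AUC_iv/D_iv) = (3436.827/500)/(4900/200) = 6.873654/24.5 = 0.2806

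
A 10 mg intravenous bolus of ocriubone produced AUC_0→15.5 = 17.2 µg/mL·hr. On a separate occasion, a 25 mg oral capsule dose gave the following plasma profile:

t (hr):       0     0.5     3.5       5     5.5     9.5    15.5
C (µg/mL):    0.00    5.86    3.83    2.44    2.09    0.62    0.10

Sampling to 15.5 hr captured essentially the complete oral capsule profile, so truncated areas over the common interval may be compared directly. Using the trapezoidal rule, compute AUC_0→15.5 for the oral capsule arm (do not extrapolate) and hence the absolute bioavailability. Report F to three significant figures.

Trapezoidal AUC_0→15.5 (oral capsule):
  [0→0.5]: (0.00+5.86)/2 × 0.5 = 1.465
  [0.5→3.5]: (5.86+3.83)/2 × 3 = 14.535
  [3.5→5]: (3.83+2.44)/2 × 1.5 = 4.7025
  [5→5.5]: (2.44+2.09)/2 × 0.5 = 1.1325
  [5.5→9.5]: (2.09+0.62)/2 × 4 = 5.42
  [9.5→15.5]: (0.62+0.10)/2 × 6 = 2.16
  Sum = 29.415 µg/mL·hr
F = (AUC_ev/D_ev)/(AUC_iv/D_iv) = (29.415/25)/(17.2/10) = 1.1766/1.72 = 0.6841

F = 0.684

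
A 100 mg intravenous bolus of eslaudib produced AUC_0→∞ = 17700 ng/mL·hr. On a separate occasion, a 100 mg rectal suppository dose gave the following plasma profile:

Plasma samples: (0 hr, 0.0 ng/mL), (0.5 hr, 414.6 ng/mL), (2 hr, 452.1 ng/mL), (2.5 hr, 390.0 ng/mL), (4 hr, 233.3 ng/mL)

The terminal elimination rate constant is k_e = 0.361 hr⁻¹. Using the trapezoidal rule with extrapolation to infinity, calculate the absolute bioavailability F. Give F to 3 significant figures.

Trapezoidal AUC_0→4 (rectal suppository):
  [0→0.5]: (0.0+414.6)/2 × 0.5 = 103.65
  [0.5→2]: (414.6+452.1)/2 × 1.5 = 650.025
  [2→2.5]: (452.1+390.0)/2 × 0.5 = 210.525
  [2.5→4]: (390.0+233.3)/2 × 1.5 = 467.475
  Sum = 1431.675 ng/mL·hr
Tail: C_last/k_e = 233.3/0.361 = 646.260
AUC_0→∞ (rectal suppository) = 1431.675 + 646.260 = 2077.935 ng/mL·hr
F = (AUC_ev/D_ev)/(AUC_iv/D_iv) = (2077.935/100)/(17700/100) = 20.77935/177 = 0.1174

F = 0.117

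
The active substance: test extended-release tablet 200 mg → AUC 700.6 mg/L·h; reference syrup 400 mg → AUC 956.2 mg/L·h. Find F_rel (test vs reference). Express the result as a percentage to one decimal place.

F_rel = (AUC_test/D_test) / (AUC_ref/D_ref)
      = (700.6/200) / (956.2/400)
      = 3.503 / 2.3905 = 1.4654 = 146.54%

F_rel = 146.5%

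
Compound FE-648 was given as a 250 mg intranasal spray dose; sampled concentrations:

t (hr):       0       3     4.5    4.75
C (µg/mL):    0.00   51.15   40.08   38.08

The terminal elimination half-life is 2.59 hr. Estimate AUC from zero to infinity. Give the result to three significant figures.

Trapezoidal AUC_0→4.75:
  [0→3]: (0.00+51.15)/2 × 3 = 76.725
  [3→4.5]: (51.15+40.08)/2 × 1.5 = 68.4225
  [4.5→4.75]: (40.08+38.08)/2 × 0.25 = 9.77
  Sum = 154.9175 µg/mL·hr
k_e = ln2 / t½ = 0.693147 / 2.59 = 0.2676 hr^-1
Extrapolated tail: C_last / k_e = 38.08 / 0.2676 = 142.302
AUC_0→∞ = 154.9175 + 142.302 = 297.2195 µg/mL·hr

AUC = 297 µg/mL·hr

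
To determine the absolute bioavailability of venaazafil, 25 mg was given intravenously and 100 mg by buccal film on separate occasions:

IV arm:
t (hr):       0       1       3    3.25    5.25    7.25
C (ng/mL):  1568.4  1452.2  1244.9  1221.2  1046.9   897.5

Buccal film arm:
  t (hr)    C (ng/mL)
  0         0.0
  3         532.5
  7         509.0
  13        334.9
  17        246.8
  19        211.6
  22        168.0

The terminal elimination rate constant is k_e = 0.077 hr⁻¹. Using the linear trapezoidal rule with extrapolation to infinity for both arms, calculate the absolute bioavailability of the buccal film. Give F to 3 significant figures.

F = 0.120

Trapezoidal AUC_0→7.25 (IV):
  [0→1]: (1568.4+1452.2)/2 × 1 = 1510.3
  [1→3]: (1452.2+1244.9)/2 × 2 = 2697.1
  [3→3.25]: (1244.9+1221.2)/2 × 0.25 = 308.2625
  [3.25→5.25]: (1221.2+1046.9)/2 × 2 = 2268.1
  [5.25→7.25]: (1046.9+897.5)/2 × 2 = 1944.4
  Sum = 8728.1625 ng/mL·hr
IV tail: 897.5/0.077 = 11655.844; AUC_iv,0→∞ = 8728.1625 + 11655.844 = 20384.0065 ng/mL·hr
Trapezoidal AUC_0→22 (buccal film):
  [0→3]: (0.0+532.5)/2 × 3 = 798.75
  [3→7]: (532.5+509.0)/2 × 4 = 2083.0
  [7→13]: (509.0+334.9)/2 × 6 = 2531.7
  [13→17]: (334.9+246.8)/2 × 4 = 1163.4
  [17→19]: (246.8+211.6)/2 × 2 = 458.4
  [19→22]: (211.6+168.0)/2 × 3 = 569.4
  Sum = 7604.65 ng/mL·hr
buccal film tail: 168.0/0.077 = 2181.818; AUC_ev,0→∞ = 7604.65 + 2181.818 = 9786.468 ng/mL·hr
F = (AUC_ev/D_ev)/(AUC_iv/D_iv) = (9786.468/100)/(20384.0065/25) = 97.86468/815.36026 = 0.1200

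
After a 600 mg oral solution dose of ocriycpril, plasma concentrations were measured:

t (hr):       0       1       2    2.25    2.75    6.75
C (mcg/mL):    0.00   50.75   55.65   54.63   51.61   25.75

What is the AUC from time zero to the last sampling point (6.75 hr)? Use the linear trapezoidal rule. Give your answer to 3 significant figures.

AUC = 274 mcg/mL·hr

Trapezoidal AUC_0→6.75:
  [0→1]: (0.00+50.75)/2 × 1 = 25.375
  [1→2]: (50.75+55.65)/2 × 1 = 53.2
  [2→2.25]: (55.65+54.63)/2 × 0.25 = 13.785
  [2.25→2.75]: (54.63+51.61)/2 × 0.5 = 26.56
  [2.75→6.75]: (51.61+25.75)/2 × 4 = 154.72
  Sum = 273.64 mcg/mL·hr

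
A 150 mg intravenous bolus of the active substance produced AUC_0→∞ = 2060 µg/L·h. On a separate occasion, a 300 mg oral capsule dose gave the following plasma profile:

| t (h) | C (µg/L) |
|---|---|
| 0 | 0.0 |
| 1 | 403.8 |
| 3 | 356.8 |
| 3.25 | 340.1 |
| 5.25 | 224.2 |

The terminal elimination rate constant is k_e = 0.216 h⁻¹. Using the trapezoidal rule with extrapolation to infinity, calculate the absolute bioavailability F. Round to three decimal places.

F = 0.644

Trapezoidal AUC_0→5.25 (oral capsule):
  [0→1]: (0.0+403.8)/2 × 1 = 201.9
  [1→3]: (403.8+356.8)/2 × 2 = 760.6
  [3→3.25]: (356.8+340.1)/2 × 0.25 = 87.1125
  [3.25→5.25]: (340.1+224.2)/2 × 2 = 564.3
  Sum = 1613.9125 µg/L·h
Tail: C_last/k_e = 224.2/0.216 = 1037.963
AUC_0→∞ (oral capsule) = 1613.9125 + 1037.963 = 2651.8755 µg/L·h
F = (AUC_ev/D_ev)/(AUC_iv/D_iv) = (2651.8755/300)/(2060/150) = 8.839585/13.7333 = 0.6437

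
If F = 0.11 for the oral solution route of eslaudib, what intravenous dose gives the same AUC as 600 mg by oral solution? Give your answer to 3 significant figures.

Systemic exposure from an extravascular dose = F × D_ev, so the equivalent IV dose is F × D_ev.
D_iv = F × D_ev = 0.11 × 600 = 66 mg

D_iv = 66.0 mg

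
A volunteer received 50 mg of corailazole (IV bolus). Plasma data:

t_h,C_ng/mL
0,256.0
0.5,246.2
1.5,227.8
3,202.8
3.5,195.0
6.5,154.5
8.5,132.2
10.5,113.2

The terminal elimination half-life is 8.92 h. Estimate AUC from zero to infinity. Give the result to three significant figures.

Trapezoidal AUC_0→10.5:
  [0→0.5]: (256.0+246.2)/2 × 0.5 = 125.55
  [0.5→1.5]: (246.2+227.8)/2 × 1 = 237.0
  [1.5→3]: (227.8+202.8)/2 × 1.5 = 322.95
  [3→3.5]: (202.8+195.0)/2 × 0.5 = 99.45
  [3.5→6.5]: (195.0+154.5)/2 × 3 = 524.25
  [6.5→8.5]: (154.5+132.2)/2 × 2 = 286.7
  [8.5→10.5]: (132.2+113.2)/2 × 2 = 245.4
  Sum = 1841.3 ng/mL·h
k_e = ln2 / t½ = 0.693147 / 8.92 = 0.0777 h^-1
Extrapolated tail: C_last / k_e = 113.2 / 0.0777 = 1456.885
AUC_0→∞ = 1841.3 + 1456.885 = 3298.185 ng/mL·h

AUC = 3300 ng/mL·h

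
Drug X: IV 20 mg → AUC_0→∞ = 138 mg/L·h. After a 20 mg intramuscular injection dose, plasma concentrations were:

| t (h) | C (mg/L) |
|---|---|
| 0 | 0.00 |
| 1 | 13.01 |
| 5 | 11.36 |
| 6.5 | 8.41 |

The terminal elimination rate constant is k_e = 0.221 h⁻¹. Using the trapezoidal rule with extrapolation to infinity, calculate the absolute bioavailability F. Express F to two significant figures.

Trapezoidal AUC_0→6.5 (intramuscular injection):
  [0→1]: (0.00+13.01)/2 × 1 = 6.505
  [1→5]: (13.01+11.36)/2 × 4 = 48.74
  [5→6.5]: (11.36+8.41)/2 × 1.5 = 14.8275
  Sum = 70.0725 mg/L·h
Tail: C_last/k_e = 8.41/0.221 = 38.054
AUC_0→∞ (intramuscular injection) = 70.0725 + 38.054 = 108.1265 mg/L·h
F = (AUC_ev/D_ev)/(AUC_iv/D_iv) = (108.1265/20)/(138/20) = 5.406325/6.9 = 0.7835

F = 0.78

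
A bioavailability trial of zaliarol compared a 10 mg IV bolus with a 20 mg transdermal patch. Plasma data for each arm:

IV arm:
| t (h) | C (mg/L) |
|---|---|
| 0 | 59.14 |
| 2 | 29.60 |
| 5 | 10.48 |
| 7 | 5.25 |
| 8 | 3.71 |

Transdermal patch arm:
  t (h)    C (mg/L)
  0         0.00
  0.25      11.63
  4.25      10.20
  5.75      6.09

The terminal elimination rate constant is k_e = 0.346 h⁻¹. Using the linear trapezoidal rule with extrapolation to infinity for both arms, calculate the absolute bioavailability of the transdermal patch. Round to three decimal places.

Trapezoidal AUC_0→8 (IV):
  [0→2]: (59.14+29.60)/2 × 2 = 88.74
  [2→5]: (29.60+10.48)/2 × 3 = 60.12
  [5→7]: (10.48+5.25)/2 × 2 = 15.73
  [7→8]: (5.25+3.71)/2 × 1 = 4.48
  Sum = 169.07 mg/L·h
IV tail: 3.71/0.346 = 10.723; AUC_iv,0→∞ = 169.07 + 10.723 = 179.793 mg/L·h
Trapezoidal AUC_0→5.75 (transdermal patch):
  [0→0.25]: (0.00+11.63)/2 × 0.25 = 1.45375
  [0.25→4.25]: (11.63+10.20)/2 × 4 = 43.66
  [4.25→5.75]: (10.20+6.09)/2 × 1.5 = 12.2175
  Sum = 57.33125 mg/L·h
transdermal patch tail: 6.09/0.346 = 17.601; AUC_ev,0→∞ = 57.33125 + 17.601 = 74.93225 mg/L·h
F = (AUC_ev/D_ev)/(AUC_iv/D_iv) = (74.93225/20)/(179.793/10) = 3.7466125/17.9793 = 0.2084

F = 0.208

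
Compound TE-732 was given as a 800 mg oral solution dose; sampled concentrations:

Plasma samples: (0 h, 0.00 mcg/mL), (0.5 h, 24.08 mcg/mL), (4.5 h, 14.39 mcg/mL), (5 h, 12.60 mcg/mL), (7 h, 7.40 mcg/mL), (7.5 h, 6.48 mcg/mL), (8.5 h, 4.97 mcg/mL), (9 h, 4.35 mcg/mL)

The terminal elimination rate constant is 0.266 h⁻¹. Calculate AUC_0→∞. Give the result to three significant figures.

Trapezoidal AUC_0→9:
  [0→0.5]: (0.00+24.08)/2 × 0.5 = 6.02
  [0.5→4.5]: (24.08+14.39)/2 × 4 = 76.94
  [4.5→5]: (14.39+12.60)/2 × 0.5 = 6.7475
  [5→7]: (12.60+7.40)/2 × 2 = 20.0
  [7→7.5]: (7.40+6.48)/2 × 0.5 = 3.47
  [7.5→8.5]: (6.48+4.97)/2 × 1 = 5.725
  [8.5→9]: (4.97+4.35)/2 × 0.5 = 2.33
  Sum = 121.2325 mcg/mL·h
Extrapolated tail: C_last / k_e = 4.35 / 0.266 = 16.353
AUC_0→∞ = 121.2325 + 16.353 = 137.5855 mcg/mL·h

AUC = 138 mcg/mL·h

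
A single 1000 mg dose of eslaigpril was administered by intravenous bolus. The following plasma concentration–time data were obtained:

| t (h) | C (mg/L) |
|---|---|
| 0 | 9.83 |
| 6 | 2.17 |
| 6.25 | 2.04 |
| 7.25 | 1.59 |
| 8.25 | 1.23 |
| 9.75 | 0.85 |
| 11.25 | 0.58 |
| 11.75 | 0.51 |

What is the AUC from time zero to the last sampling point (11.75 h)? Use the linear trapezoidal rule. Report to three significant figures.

Trapezoidal AUC_0→11.75:
  [0→6]: (9.83+2.17)/2 × 6 = 36.0
  [6→6.25]: (2.17+2.04)/2 × 0.25 = 0.52625
  [6.25→7.25]: (2.04+1.59)/2 × 1 = 1.815
  [7.25→8.25]: (1.59+1.23)/2 × 1 = 1.41
  [8.25→9.75]: (1.23+0.85)/2 × 1.5 = 1.56
  [9.75→11.25]: (0.85+0.58)/2 × 1.5 = 1.0725
  [11.25→11.75]: (0.58+0.51)/2 × 0.5 = 0.2725
  Sum = 42.65625 mg/L·h

AUC = 42.7 mg/L·h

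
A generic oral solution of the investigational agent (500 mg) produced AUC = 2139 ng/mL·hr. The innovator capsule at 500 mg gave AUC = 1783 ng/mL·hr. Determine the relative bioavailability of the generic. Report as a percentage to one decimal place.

F_rel = 120.0%

F_rel = (AUC_test/D_test) / (AUC_ref/D_ref)
      = (2139/500) / (1783/500)
      = 4.278 / 3.566 = 1.1997 = 119.97%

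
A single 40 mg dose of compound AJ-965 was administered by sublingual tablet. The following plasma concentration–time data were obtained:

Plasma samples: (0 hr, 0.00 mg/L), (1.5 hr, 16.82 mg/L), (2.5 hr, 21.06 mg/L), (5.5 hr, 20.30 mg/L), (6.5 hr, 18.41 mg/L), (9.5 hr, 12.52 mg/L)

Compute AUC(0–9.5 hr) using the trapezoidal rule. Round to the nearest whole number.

AUC = 159 mg/L·hr

Trapezoidal AUC_0→9.5:
  [0→1.5]: (0.00+16.82)/2 × 1.5 = 12.615
  [1.5→2.5]: (16.82+21.06)/2 × 1 = 18.94
  [2.5→5.5]: (21.06+20.30)/2 × 3 = 62.04
  [5.5→6.5]: (20.30+18.41)/2 × 1 = 19.355
  [6.5→9.5]: (18.41+12.52)/2 × 3 = 46.395
  Sum = 159.345 mg/L·hr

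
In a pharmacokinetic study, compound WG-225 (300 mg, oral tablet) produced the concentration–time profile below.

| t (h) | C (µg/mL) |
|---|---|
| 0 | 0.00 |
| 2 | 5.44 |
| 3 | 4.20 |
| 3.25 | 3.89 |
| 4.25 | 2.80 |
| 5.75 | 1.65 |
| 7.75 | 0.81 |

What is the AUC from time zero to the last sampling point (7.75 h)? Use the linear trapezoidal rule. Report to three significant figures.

AUC = 20.4 µg/mL·h

Trapezoidal AUC_0→7.75:
  [0→2]: (0.00+5.44)/2 × 2 = 5.44
  [2→3]: (5.44+4.20)/2 × 1 = 4.82
  [3→3.25]: (4.20+3.89)/2 × 0.25 = 1.01125
  [3.25→4.25]: (3.89+2.80)/2 × 1 = 3.345
  [4.25→5.75]: (2.80+1.65)/2 × 1.5 = 3.3375
  [5.75→7.75]: (1.65+0.81)/2 × 2 = 2.46
  Sum = 20.41375 µg/mL·h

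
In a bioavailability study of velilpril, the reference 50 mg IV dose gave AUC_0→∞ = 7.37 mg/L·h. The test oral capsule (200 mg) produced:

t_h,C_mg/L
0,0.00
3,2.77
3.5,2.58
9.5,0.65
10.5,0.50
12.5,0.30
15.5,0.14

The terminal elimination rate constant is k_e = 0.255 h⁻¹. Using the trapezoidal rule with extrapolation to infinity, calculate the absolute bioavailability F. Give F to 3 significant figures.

F = 0.603

Trapezoidal AUC_0→15.5 (oral capsule):
  [0→3]: (0.00+2.77)/2 × 3 = 4.155
  [3→3.5]: (2.77+2.58)/2 × 0.5 = 1.3375
  [3.5→9.5]: (2.58+0.65)/2 × 6 = 9.69
  [9.5→10.5]: (0.65+0.50)/2 × 1 = 0.575
  [10.5→12.5]: (0.50+0.30)/2 × 2 = 0.8
  [12.5→15.5]: (0.30+0.14)/2 × 3 = 0.66
  Sum = 17.2175 mg/L·h
Tail: C_last/k_e = 0.14/0.255 = 0.549
AUC_0→∞ (oral capsule) = 17.2175 + 0.549 = 17.7665 mg/L·h
F = (AUC_ev/D_ev)/(AUC_iv/D_iv) = (17.7665/200)/(7.37/50) = 0.0888325/0.1474 = 0.6027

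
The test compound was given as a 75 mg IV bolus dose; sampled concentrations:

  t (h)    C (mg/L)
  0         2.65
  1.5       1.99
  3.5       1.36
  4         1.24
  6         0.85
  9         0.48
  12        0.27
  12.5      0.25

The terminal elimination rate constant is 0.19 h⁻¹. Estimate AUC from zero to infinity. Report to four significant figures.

Trapezoidal AUC_0→12.5:
  [0→1.5]: (2.65+1.99)/2 × 1.5 = 3.48
  [1.5→3.5]: (1.99+1.36)/2 × 2 = 3.35
  [3.5→4]: (1.36+1.24)/2 × 0.5 = 0.65
  [4→6]: (1.24+0.85)/2 × 2 = 2.09
  [6→9]: (0.85+0.48)/2 × 3 = 1.995
  [9→12]: (0.48+0.27)/2 × 3 = 1.125
  [12→12.5]: (0.27+0.25)/2 × 0.5 = 0.13
  Sum = 12.82 mg/L·h
Extrapolated tail: C_last / k_e = 0.25 / 0.19 = 1.316
AUC_0→∞ = 12.82 + 1.316 = 14.136 mg/L·h

AUC = 14.14 mg/L·h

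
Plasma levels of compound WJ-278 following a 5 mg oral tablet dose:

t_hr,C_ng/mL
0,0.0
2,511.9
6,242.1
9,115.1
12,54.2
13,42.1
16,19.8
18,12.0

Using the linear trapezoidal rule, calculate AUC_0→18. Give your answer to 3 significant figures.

AUC = 2980 ng/mL·hr

Trapezoidal AUC_0→18:
  [0→2]: (0.0+511.9)/2 × 2 = 511.9
  [2→6]: (511.9+242.1)/2 × 4 = 1508.0
  [6→9]: (242.1+115.1)/2 × 3 = 535.8
  [9→12]: (115.1+54.2)/2 × 3 = 253.95
  [12→13]: (54.2+42.1)/2 × 1 = 48.15
  [13→16]: (42.1+19.8)/2 × 3 = 92.85
  [16→18]: (19.8+12.0)/2 × 2 = 31.8
  Sum = 2982.45 ng/mL·hr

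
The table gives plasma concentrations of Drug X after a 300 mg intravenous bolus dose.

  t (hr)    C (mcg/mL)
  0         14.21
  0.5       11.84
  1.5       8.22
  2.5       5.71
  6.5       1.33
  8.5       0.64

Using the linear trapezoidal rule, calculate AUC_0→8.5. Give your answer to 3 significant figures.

Trapezoidal AUC_0→8.5:
  [0→0.5]: (14.21+11.84)/2 × 0.5 = 6.5125
  [0.5→1.5]: (11.84+8.22)/2 × 1 = 10.03
  [1.5→2.5]: (8.22+5.71)/2 × 1 = 6.965
  [2.5→6.5]: (5.71+1.33)/2 × 4 = 14.08
  [6.5→8.5]: (1.33+0.64)/2 × 2 = 1.97
  Sum = 39.5575 mcg/mL·hr

AUC = 39.6 mcg/mL·hr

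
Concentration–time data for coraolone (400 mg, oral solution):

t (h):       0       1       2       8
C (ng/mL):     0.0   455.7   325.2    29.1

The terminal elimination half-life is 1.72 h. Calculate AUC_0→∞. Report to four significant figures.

Trapezoidal AUC_0→8:
  [0→1]: (0.0+455.7)/2 × 1 = 227.85
  [1→2]: (455.7+325.2)/2 × 1 = 390.45
  [2→8]: (325.2+29.1)/2 × 6 = 1062.9
  Sum = 1681.2 ng/mL·h
k_e = ln2 / t½ = 0.693147 / 1.72 = 0.4030 h^-1
Extrapolated tail: C_last / k_e = 29.1 / 0.403 = 72.208
AUC_0→∞ = 1681.2 + 72.208 = 1753.408 ng/mL·h

AUC = 1753 ng/mL·h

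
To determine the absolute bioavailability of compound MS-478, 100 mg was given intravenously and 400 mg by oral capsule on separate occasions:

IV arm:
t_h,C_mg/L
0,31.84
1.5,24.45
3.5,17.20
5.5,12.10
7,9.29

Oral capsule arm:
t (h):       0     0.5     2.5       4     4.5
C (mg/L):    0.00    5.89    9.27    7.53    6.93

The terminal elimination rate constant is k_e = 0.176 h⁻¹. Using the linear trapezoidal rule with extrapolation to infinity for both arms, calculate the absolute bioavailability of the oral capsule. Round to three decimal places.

Trapezoidal AUC_0→7 (IV):
  [0→1.5]: (31.84+24.45)/2 × 1.5 = 42.2175
  [1.5→3.5]: (24.45+17.20)/2 × 2 = 41.65
  [3.5→5.5]: (17.20+12.10)/2 × 2 = 29.3
  [5.5→7]: (12.10+9.29)/2 × 1.5 = 16.0425
  Sum = 129.21 mg/L·h
IV tail: 9.29/0.176 = 52.784; AUC_iv,0→∞ = 129.21 + 52.784 = 181.994 mg/L·h
Trapezoidal AUC_0→4.5 (oral capsule):
  [0→0.5]: (0.00+5.89)/2 × 0.5 = 1.4725
  [0.5→2.5]: (5.89+9.27)/2 × 2 = 15.16
  [2.5→4]: (9.27+7.53)/2 × 1.5 = 12.6
  [4→4.5]: (7.53+6.93)/2 × 0.5 = 3.615
  Sum = 32.8475 mg/L·h
oral capsule tail: 6.93/0.176 = 39.375; AUC_ev,0→∞ = 32.8475 + 39.375 = 72.2225 mg/L·h
F = (AUC_ev/D_ev)/(AUC_iv/D_iv) = (72.2225/400)/(181.994/100) = 0.18055625/1.81994 = 0.0992

F = 0.099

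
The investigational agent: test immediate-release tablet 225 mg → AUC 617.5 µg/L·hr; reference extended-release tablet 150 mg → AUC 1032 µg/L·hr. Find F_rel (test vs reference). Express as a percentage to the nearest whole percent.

F_rel = (AUC_test/D_test) / (AUC_ref/D_ref)
      = (617.5/225) / (1032/150)
      = 2.74444 / 6.88 = 0.3989 = 39.89%

F_rel = 40%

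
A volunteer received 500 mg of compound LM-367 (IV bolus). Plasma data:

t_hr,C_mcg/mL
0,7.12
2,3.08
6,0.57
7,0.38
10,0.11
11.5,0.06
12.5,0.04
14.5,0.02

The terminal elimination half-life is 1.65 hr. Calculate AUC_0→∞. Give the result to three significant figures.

Trapezoidal AUC_0→14.5:
  [0→2]: (7.12+3.08)/2 × 2 = 10.2
  [2→6]: (3.08+0.57)/2 × 4 = 7.3
  [6→7]: (0.57+0.38)/2 × 1 = 0.475
  [7→10]: (0.38+0.11)/2 × 3 = 0.735
  [10→11.5]: (0.11+0.06)/2 × 1.5 = 0.1275
  [11.5→12.5]: (0.06+0.04)/2 × 1 = 0.05
  [12.5→14.5]: (0.04+0.02)/2 × 2 = 0.06
  Sum = 18.9475 mcg/mL·hr
k_e = ln2 / t½ = 0.693147 / 1.65 = 0.4201 hr^-1
Extrapolated tail: C_last / k_e = 0.02 / 0.4201 = 0.048
AUC_0→∞ = 18.9475 + 0.048 = 18.9955 mcg/mL·hr

AUC = 19.0 mcg/mL·hr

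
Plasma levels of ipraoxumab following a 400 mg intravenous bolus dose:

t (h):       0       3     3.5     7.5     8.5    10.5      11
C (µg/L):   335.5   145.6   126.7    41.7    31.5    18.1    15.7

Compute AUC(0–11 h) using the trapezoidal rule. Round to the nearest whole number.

Trapezoidal AUC_0→11:
  [0→3]: (335.5+145.6)/2 × 3 = 721.65
  [3→3.5]: (145.6+126.7)/2 × 0.5 = 68.075
  [3.5→7.5]: (126.7+41.7)/2 × 4 = 336.8
  [7.5→8.5]: (41.7+31.5)/2 × 1 = 36.6
  [8.5→10.5]: (31.5+18.1)/2 × 2 = 49.6
  [10.5→11]: (18.1+15.7)/2 × 0.5 = 8.45
  Sum = 1221.175 µg/L·h

AUC = 1221 µg/L·h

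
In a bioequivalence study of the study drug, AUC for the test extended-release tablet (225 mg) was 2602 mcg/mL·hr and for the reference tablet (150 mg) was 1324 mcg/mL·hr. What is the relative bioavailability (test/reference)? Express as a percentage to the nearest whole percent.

F_rel = 131%

F_rel = (AUC_test/D_test) / (AUC_ref/D_ref)
      = (2602/225) / (1324/150)
      = 11.5644 / 8.82667 = 1.3102 = 131.02%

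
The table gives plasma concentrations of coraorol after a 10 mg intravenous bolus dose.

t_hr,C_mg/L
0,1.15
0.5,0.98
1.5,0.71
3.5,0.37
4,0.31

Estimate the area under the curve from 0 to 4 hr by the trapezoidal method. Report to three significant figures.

AUC = 2.63 mg/L·hr

Trapezoidal AUC_0→4:
  [0→0.5]: (1.15+0.98)/2 × 0.5 = 0.5325
  [0.5→1.5]: (0.98+0.71)/2 × 1 = 0.845
  [1.5→3.5]: (0.71+0.37)/2 × 2 = 1.08
  [3.5→4]: (0.37+0.31)/2 × 0.5 = 0.17
  Sum = 2.6275 mg/L·hr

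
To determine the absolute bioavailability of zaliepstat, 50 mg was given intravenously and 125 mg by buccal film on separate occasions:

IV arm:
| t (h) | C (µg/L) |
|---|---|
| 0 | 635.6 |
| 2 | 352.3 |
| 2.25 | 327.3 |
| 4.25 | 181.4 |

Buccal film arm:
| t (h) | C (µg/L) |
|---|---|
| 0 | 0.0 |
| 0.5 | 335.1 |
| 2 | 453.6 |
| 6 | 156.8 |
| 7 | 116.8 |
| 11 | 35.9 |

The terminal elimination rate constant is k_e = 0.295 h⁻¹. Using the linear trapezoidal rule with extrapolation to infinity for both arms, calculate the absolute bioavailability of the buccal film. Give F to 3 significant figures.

F = 0.448

Trapezoidal AUC_0→4.25 (IV):
  [0→2]: (635.6+352.3)/2 × 2 = 987.9
  [2→2.25]: (352.3+327.3)/2 × 0.25 = 84.95
  [2.25→4.25]: (327.3+181.4)/2 × 2 = 508.7
  Sum = 1581.55 µg/L·h
IV tail: 181.4/0.295 = 614.915; AUC_iv,0→∞ = 1581.55 + 614.915 = 2196.465 µg/L·h
Trapezoidal AUC_0→11 (buccal film):
  [0→0.5]: (0.0+335.1)/2 × 0.5 = 83.775
  [0.5→2]: (335.1+453.6)/2 × 1.5 = 591.525
  [2→6]: (453.6+156.8)/2 × 4 = 1220.8
  [6→7]: (156.8+116.8)/2 × 1 = 136.8
  [7→11]: (116.8+35.9)/2 × 4 = 305.4
  Sum = 2338.3 µg/L·h
buccal film tail: 35.9/0.295 = 121.695; AUC_ev,0→∞ = 2338.3 + 121.695 = 2459.995 µg/L·h
F = (AUC_ev/D_ev)/(AUC_iv/D_iv) = (2459.995/125)/(2196.465/50) = 19.67996/43.9293 = 0.4480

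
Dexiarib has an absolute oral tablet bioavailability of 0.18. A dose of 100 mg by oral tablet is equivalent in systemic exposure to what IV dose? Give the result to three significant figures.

D_iv = 18.0 mg

Systemic exposure from an extravascular dose = F × D_ev, so the equivalent IV dose is F × D_ev.
D_iv = F × D_ev = 0.18 × 100 = 18 mg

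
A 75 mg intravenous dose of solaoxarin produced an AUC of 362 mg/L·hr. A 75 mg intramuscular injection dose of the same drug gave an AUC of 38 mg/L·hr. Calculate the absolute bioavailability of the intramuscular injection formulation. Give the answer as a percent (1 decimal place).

F = (AUC_ev / D_ev) / (AUC_iv / D_iv)
  = (38/75) / (362/75)
  = 0.506667 / 4.82667 = 0.1050
  = 10.50%

F = 10.5%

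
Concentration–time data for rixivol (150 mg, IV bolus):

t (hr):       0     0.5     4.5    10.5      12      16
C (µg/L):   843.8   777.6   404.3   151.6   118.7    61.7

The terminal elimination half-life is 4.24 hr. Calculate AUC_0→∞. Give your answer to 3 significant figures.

AUC = 5380 µg/L·hr

Trapezoidal AUC_0→16:
  [0→0.5]: (843.8+777.6)/2 × 0.5 = 405.35
  [0.5→4.5]: (777.6+404.3)/2 × 4 = 2363.8
  [4.5→10.5]: (404.3+151.6)/2 × 6 = 1667.7
  [10.5→12]: (151.6+118.7)/2 × 1.5 = 202.725
  [12→16]: (118.7+61.7)/2 × 4 = 360.8
  Sum = 5000.375 µg/L·hr
k_e = ln2 / t½ = 0.693147 / 4.24 = 0.1635 hr^-1
Extrapolated tail: C_last / k_e = 61.7 / 0.1635 = 377.370
AUC_0→∞ = 5000.375 + 377.370 = 5377.745 µg/L·hr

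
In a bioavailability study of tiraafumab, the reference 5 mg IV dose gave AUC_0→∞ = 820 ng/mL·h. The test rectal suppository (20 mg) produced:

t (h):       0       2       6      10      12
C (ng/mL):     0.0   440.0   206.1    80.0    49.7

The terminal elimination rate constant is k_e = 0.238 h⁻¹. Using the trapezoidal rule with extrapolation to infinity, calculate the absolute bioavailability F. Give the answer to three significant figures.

Trapezoidal AUC_0→12 (rectal suppository):
  [0→2]: (0.0+440.0)/2 × 2 = 440.0
  [2→6]: (440.0+206.1)/2 × 4 = 1292.2
  [6→10]: (206.1+80.0)/2 × 4 = 572.2
  [10→12]: (80.0+49.7)/2 × 2 = 129.7
  Sum = 2434.1 ng/mL·h
Tail: C_last/k_e = 49.7/0.238 = 208.824
AUC_0→∞ (rectal suppository) = 2434.1 + 208.824 = 2642.924 ng/mL·h
F = (AUC_ev/D_ev)/(AUC_iv/D_iv) = (2642.924/20)/(820/5) = 132.1462/164 = 0.8058

F = 0.806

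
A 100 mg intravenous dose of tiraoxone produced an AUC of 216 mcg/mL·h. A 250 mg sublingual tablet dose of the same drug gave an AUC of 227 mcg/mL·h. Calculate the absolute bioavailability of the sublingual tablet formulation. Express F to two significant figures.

F = (AUC_ev / D_ev) / (AUC_iv / D_iv)
  = (227/250) / (216/100)
  = 0.908 / 2.16 = 0.4204

F = 0.42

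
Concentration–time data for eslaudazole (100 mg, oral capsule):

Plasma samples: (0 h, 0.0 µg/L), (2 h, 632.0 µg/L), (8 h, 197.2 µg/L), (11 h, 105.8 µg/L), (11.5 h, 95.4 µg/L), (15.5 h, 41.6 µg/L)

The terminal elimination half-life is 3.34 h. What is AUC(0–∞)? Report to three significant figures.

Trapezoidal AUC_0→15.5:
  [0→2]: (0.0+632.0)/2 × 2 = 632.0
  [2→8]: (632.0+197.2)/2 × 6 = 2487.6
  [8→11]: (197.2+105.8)/2 × 3 = 454.5
  [11→11.5]: (105.8+95.4)/2 × 0.5 = 50.3
  [11.5→15.5]: (95.4+41.6)/2 × 4 = 274.0
  Sum = 3898.4 µg/L·h
k_e = ln2 / t½ = 0.693147 / 3.34 = 0.2075 h^-1
Extrapolated tail: C_last / k_e = 41.6 / 0.2075 = 200.482
AUC_0→∞ = 3898.4 + 200.482 = 4098.882 µg/L·h

AUC = 4100 µg/L·h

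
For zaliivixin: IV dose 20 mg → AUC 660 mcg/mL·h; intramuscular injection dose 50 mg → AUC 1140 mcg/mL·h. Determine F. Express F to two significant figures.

F = 0.69

F = (AUC_ev / D_ev) / (AUC_iv / D_iv)
  = (1140/50) / (660/20)
  = 22.8 / 33 = 0.6909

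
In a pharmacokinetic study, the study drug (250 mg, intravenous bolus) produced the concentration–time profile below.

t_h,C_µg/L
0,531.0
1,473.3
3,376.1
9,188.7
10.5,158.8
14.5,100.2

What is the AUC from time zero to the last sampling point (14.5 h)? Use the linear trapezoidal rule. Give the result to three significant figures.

AUC = 3820 µg/L·h

Trapezoidal AUC_0→14.5:
  [0→1]: (531.0+473.3)/2 × 1 = 502.15
  [1→3]: (473.3+376.1)/2 × 2 = 849.4
  [3→9]: (376.1+188.7)/2 × 6 = 1694.4
  [9→10.5]: (188.7+158.8)/2 × 1.5 = 260.625
  [10.5→14.5]: (158.8+100.2)/2 × 4 = 518.0
  Sum = 3824.575 µg/L·h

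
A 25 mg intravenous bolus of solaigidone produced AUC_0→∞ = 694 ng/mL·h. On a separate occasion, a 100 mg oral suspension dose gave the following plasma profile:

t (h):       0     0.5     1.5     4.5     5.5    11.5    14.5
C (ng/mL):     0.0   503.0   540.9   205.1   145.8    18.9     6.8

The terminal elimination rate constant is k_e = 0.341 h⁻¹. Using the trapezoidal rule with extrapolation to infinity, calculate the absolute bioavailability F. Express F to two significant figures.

Trapezoidal AUC_0→14.5 (oral suspension):
  [0→0.5]: (0.0+503.0)/2 × 0.5 = 125.75
  [0.5→1.5]: (503.0+540.9)/2 × 1 = 521.95
  [1.5→4.5]: (540.9+205.1)/2 × 3 = 1119.0
  [4.5→5.5]: (205.1+145.8)/2 × 1 = 175.45
  [5.5→11.5]: (145.8+18.9)/2 × 6 = 494.1
  [11.5→14.5]: (18.9+6.8)/2 × 3 = 38.55
  Sum = 2474.8 ng/mL·h
Tail: C_last/k_e = 6.8/0.341 = 19.941
AUC_0→∞ (oral suspension) = 2474.8 + 19.941 = 2494.741 ng/mL·h
F = (AUC_ev/D_ev)/(AUC_iv/D_iv) = (2494.741/100)/(694/25) = 24.94741/27.76 = 0.8987

F = 0.90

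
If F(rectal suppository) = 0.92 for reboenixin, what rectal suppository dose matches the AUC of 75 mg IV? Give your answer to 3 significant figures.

D_rectal = 81.5 mg

For equal systemic exposure: F × D_ev = D_iv
D_ev = D_iv / F = 75 / 0.92 = 81.5217 mg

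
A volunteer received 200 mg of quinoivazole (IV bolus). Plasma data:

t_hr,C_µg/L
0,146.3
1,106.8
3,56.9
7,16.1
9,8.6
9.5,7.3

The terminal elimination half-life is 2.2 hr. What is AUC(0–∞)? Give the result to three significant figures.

AUC = 488 µg/L·hr

Trapezoidal AUC_0→9.5:
  [0→1]: (146.3+106.8)/2 × 1 = 126.55
  [1→3]: (106.8+56.9)/2 × 2 = 163.7
  [3→7]: (56.9+16.1)/2 × 4 = 146.0
  [7→9]: (16.1+8.6)/2 × 2 = 24.7
  [9→9.5]: (8.6+7.3)/2 × 0.5 = 3.975
  Sum = 464.925 µg/L·hr
k_e = ln2 / t½ = 0.693147 / 2.2 = 0.3151 hr^-1
Extrapolated tail: C_last / k_e = 7.3 / 0.3151 = 23.167
AUC_0→∞ = 464.925 + 23.167 = 488.092 µg/L·hr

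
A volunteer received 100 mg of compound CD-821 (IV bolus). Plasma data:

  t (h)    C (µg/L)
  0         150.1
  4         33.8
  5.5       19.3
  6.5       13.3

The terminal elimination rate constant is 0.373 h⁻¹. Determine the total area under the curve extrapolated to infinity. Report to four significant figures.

Trapezoidal AUC_0→6.5:
  [0→4]: (150.1+33.8)/2 × 4 = 367.8
  [4→5.5]: (33.8+19.3)/2 × 1.5 = 39.825
  [5.5→6.5]: (19.3+13.3)/2 × 1 = 16.3
  Sum = 423.925 µg/L·h
Extrapolated tail: C_last / k_e = 13.3 / 0.373 = 35.657
AUC_0→∞ = 423.925 + 35.657 = 459.582 µg/L·h

AUC = 459.6 µg/L·h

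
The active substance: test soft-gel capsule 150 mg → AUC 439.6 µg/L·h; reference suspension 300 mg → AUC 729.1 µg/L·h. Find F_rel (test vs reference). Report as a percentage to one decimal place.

F_rel = 120.6%

F_rel = (AUC_test/D_test) / (AUC_ref/D_ref)
      = (439.6/150) / (729.1/300)
      = 2.93067 / 2.43033 = 1.2059 = 120.59%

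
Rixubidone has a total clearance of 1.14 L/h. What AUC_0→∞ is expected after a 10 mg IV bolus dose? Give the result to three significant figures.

AUC_0→∞ = Dose_iv / CL
        = 10 / 1.14 = 8.77193 mg/L·h

AUC = 8.77 mg/L·h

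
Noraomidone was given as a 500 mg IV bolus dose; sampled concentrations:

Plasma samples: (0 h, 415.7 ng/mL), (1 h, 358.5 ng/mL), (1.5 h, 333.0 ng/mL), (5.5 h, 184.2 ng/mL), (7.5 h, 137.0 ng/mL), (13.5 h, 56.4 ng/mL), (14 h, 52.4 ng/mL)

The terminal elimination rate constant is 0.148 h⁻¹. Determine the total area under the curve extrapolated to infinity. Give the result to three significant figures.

AUC = 2880 ng/mL·h

Trapezoidal AUC_0→14:
  [0→1]: (415.7+358.5)/2 × 1 = 387.1
  [1→1.5]: (358.5+333.0)/2 × 0.5 = 172.875
  [1.5→5.5]: (333.0+184.2)/2 × 4 = 1034.4
  [5.5→7.5]: (184.2+137.0)/2 × 2 = 321.2
  [7.5→13.5]: (137.0+56.4)/2 × 6 = 580.2
  [13.5→14]: (56.4+52.4)/2 × 0.5 = 27.2
  Sum = 2522.975 ng/mL·h
Extrapolated tail: C_last / k_e = 52.4 / 0.148 = 354.054
AUC_0→∞ = 2522.975 + 354.054 = 2877.029 ng/mL·h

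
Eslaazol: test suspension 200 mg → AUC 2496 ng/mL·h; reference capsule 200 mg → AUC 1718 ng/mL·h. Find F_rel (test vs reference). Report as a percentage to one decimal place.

F_rel = 145.3%

F_rel = (AUC_test/D_test) / (AUC_ref/D_ref)
      = (2496/200) / (1718/200)
      = 12.48 / 8.59 = 1.4529 = 145.29%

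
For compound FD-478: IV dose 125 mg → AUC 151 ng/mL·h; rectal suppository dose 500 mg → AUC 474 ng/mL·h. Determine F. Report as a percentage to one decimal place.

F = (AUC_ev / D_ev) / (AUC_iv / D_iv)
  = (474/500) / (151/125)
  = 0.948 / 1.208 = 0.7848
  = 78.48%

F = 78.5%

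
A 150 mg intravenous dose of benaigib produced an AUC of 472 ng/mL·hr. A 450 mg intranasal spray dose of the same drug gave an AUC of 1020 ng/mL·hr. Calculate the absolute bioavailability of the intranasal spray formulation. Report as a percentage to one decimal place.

F = 72.0%

F = (AUC_ev / D_ev) / (AUC_iv / D_iv)
  = (1020/450) / (472/150)
  = 2.26667 / 3.14667 = 0.7203
  = 72.03%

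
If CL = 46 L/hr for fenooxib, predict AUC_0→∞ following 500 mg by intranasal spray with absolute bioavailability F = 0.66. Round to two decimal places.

AUC_0→∞ = F × Dose / CL
        = 0.66 × 500 / 46 = 7.17391 mg/L·hr

AUC = 7.17 mg/L·hr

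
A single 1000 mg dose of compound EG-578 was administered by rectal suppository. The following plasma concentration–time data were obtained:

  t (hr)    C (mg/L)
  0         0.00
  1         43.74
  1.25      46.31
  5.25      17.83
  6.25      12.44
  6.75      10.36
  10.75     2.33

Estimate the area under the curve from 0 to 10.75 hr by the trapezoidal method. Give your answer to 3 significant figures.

Trapezoidal AUC_0→10.75:
  [0→1]: (0.00+43.74)/2 × 1 = 21.87
  [1→1.25]: (43.74+46.31)/2 × 0.25 = 11.25625
  [1.25→5.25]: (46.31+17.83)/2 × 4 = 128.28
  [5.25→6.25]: (17.83+12.44)/2 × 1 = 15.135
  [6.25→6.75]: (12.44+10.36)/2 × 0.5 = 5.7
  [6.75→10.75]: (10.36+2.33)/2 × 4 = 25.38
  Sum = 207.62125 mg/L·hr

AUC = 208 mg/L·hr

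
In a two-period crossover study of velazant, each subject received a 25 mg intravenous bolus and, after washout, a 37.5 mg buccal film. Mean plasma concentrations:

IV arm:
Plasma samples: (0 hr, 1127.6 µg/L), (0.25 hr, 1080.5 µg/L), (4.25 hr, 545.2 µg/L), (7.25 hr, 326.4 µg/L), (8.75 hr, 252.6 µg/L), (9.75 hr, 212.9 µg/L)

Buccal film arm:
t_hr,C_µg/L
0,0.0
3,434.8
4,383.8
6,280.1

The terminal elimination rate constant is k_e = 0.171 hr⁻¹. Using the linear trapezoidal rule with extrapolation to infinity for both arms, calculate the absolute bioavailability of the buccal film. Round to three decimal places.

F = 0.332

Trapezoidal AUC_0→9.75 (IV):
  [0→0.25]: (1127.6+1080.5)/2 × 0.25 = 276.0125
  [0.25→4.25]: (1080.5+545.2)/2 × 4 = 3251.4
  [4.25→7.25]: (545.2+326.4)/2 × 3 = 1307.4
  [7.25→8.75]: (326.4+252.6)/2 × 1.5 = 434.25
  [8.75→9.75]: (252.6+212.9)/2 × 1 = 232.75
  Sum = 5501.8125 µg/L·hr
IV tail: 212.9/0.171 = 1245.029; AUC_iv,0→∞ = 5501.8125 + 1245.029 = 6746.8415 µg/L·hr
Trapezoidal AUC_0→6 (buccal film):
  [0→3]: (0.0+434.8)/2 × 3 = 652.2
  [3→4]: (434.8+383.8)/2 × 1 = 409.3
  [4→6]: (383.8+280.1)/2 × 2 = 663.9
  Sum = 1725.4 µg/L·hr
buccal film tail: 280.1/0.171 = 1638.012; AUC_ev,0→∞ = 1725.4 + 1638.012 = 3363.412 µg/L·hr
F = (AUC_ev/D_ev)/(AUC_iv/D_iv) = (3363.412/37.5)/(6746.8415/25) = 89.691/269.87366 = 0.3323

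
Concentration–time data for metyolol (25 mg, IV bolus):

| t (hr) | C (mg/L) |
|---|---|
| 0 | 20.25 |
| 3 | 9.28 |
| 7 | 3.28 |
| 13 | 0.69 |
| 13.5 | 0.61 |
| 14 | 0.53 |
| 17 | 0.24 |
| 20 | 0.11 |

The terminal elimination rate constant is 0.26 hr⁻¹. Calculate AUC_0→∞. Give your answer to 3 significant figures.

Trapezoidal AUC_0→20:
  [0→3]: (20.25+9.28)/2 × 3 = 44.295
  [3→7]: (9.28+3.28)/2 × 4 = 25.12
  [7→13]: (3.28+0.69)/2 × 6 = 11.91
  [13→13.5]: (0.69+0.61)/2 × 0.5 = 0.325
  [13.5→14]: (0.61+0.53)/2 × 0.5 = 0.285
  [14→17]: (0.53+0.24)/2 × 3 = 1.155
  [17→20]: (0.24+0.11)/2 × 3 = 0.525
  Sum = 83.615 mg/L·hr
Extrapolated tail: C_last / k_e = 0.11 / 0.26 = 0.423
AUC_0→∞ = 83.615 + 0.423 = 84.038 mg/L·hr

AUC = 84.0 mg/L·hr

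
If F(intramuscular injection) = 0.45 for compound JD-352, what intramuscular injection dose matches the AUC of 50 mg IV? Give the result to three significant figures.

D_intramuscular = 111 mg

For equal systemic exposure: F × D_ev = D_iv
D_ev = D_iv / F = 50 / 0.45 = 111.111 mg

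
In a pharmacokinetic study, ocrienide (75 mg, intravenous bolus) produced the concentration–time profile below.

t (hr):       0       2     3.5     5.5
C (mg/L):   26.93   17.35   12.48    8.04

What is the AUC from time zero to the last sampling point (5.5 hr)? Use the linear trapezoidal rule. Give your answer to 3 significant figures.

Trapezoidal AUC_0→5.5:
  [0→2]: (26.93+17.35)/2 × 2 = 44.28
  [2→3.5]: (17.35+12.48)/2 × 1.5 = 22.3725
  [3.5→5.5]: (12.48+8.04)/2 × 2 = 20.52
  Sum = 87.1725 mg/L·hr

AUC = 87.2 mg/L·hr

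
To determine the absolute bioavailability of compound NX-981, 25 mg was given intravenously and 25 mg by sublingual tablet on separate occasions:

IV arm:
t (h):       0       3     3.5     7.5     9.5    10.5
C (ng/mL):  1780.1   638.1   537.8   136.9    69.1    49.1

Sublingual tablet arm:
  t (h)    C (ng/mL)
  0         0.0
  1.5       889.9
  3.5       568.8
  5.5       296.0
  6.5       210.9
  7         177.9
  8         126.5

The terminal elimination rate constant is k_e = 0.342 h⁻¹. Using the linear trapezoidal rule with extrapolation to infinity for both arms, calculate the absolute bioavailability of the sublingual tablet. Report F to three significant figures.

Trapezoidal AUC_0→10.5 (IV):
  [0→3]: (1780.1+638.1)/2 × 3 = 3627.3
  [3→3.5]: (638.1+537.8)/2 × 0.5 = 293.975
  [3.5→7.5]: (537.8+136.9)/2 × 4 = 1349.4
  [7.5→9.5]: (136.9+69.1)/2 × 2 = 206.0
  [9.5→10.5]: (69.1+49.1)/2 × 1 = 59.1
  Sum = 5535.775 ng/mL·h
IV tail: 49.1/0.342 = 143.567; AUC_iv,0→∞ = 5535.775 + 143.567 = 5679.342 ng/mL·h
Trapezoidal AUC_0→8 (sublingual tablet):
  [0→1.5]: (0.0+889.9)/2 × 1.5 = 667.425
  [1.5→3.5]: (889.9+568.8)/2 × 2 = 1458.7
  [3.5→5.5]: (568.8+296.0)/2 × 2 = 864.8
  [5.5→6.5]: (296.0+210.9)/2 × 1 = 253.45
  [6.5→7]: (210.9+177.9)/2 × 0.5 = 97.2
  [7→8]: (177.9+126.5)/2 × 1 = 152.2
  Sum = 3493.775 ng/mL·h
sublingual tablet tail: 126.5/0.342 = 369.883; AUC_ev,0→∞ = 3493.775 + 369.883 = 3863.658 ng/mL·h
F = (AUC_ev/D_ev)/(AUC_iv/D_iv) = (3863.658/25)/(5679.342/25) = 154.54632/227.17368 = 0.6803

F = 0.680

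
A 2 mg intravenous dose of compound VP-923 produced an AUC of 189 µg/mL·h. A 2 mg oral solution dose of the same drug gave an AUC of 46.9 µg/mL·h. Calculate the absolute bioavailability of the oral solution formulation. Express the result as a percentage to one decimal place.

F = 24.8%

F = (AUC_ev / D_ev) / (AUC_iv / D_iv)
  = (46.9/2) / (189/2)
  = 23.45 / 94.5 = 0.2481
  = 24.81%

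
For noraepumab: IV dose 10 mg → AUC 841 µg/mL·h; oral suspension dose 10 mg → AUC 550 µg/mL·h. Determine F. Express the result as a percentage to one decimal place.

F = 65.4%

F = (AUC_ev / D_ev) / (AUC_iv / D_iv)
  = (550/10) / (841/10)
  = 55 / 84.1 = 0.6540
  = 65.40%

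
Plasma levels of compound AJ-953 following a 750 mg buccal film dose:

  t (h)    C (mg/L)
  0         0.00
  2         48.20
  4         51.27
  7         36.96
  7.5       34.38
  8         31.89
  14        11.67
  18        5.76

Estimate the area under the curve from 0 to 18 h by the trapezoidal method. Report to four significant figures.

Trapezoidal AUC_0→18:
  [0→2]: (0.00+48.20)/2 × 2 = 48.2
  [2→4]: (48.20+51.27)/2 × 2 = 99.47
  [4→7]: (51.27+36.96)/2 × 3 = 132.345
  [7→7.5]: (36.96+34.38)/2 × 0.5 = 17.835
  [7.5→8]: (34.38+31.89)/2 × 0.5 = 16.5675
  [8→14]: (31.89+11.67)/2 × 6 = 130.68
  [14→18]: (11.67+5.76)/2 × 4 = 34.86
  Sum = 479.9575 mg/L·h

AUC = 480.0 mg/L·h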